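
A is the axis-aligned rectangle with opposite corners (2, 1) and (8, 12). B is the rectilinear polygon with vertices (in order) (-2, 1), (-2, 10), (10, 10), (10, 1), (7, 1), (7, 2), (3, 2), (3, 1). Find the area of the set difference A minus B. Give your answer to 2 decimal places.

16.00

|A| = 66, |A∩B| = 50.
|A ∖ B| = |A| − |A∩B| = 66 − 50 = 16.00.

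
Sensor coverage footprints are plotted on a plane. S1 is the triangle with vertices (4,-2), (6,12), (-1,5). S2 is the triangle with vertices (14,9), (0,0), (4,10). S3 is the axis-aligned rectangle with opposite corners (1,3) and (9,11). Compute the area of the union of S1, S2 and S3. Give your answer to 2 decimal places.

90.51

By inclusion–exclusion:
Individual areas: |S1| = 42, |S2| = 52, |S3| = 64.
|S1∩S2| = 21.8438.
|S1∩S3| = 26.2857.
|S2∩S3| = 37.5143.
|S1∩S2∩S3| = 18.1543.
|S1 ∪ S2 ∪ S3| = 158 − 85.6438 + 18.1543 = 90.51.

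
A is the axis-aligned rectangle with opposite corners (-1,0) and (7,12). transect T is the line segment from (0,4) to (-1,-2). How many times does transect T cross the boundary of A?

The segment meets the boundary at (-0.667,0).

1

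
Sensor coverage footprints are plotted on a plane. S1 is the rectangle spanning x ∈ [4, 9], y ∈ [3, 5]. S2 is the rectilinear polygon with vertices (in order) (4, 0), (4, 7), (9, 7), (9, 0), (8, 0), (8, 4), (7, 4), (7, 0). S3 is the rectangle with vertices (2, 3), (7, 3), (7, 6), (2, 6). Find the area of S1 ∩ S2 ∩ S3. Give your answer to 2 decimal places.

The intersection is the polygon with vertices (7,3), (4,3), (4,5), (7,5), (7,4).
By the shoelace formula its area is 6.00.

6.00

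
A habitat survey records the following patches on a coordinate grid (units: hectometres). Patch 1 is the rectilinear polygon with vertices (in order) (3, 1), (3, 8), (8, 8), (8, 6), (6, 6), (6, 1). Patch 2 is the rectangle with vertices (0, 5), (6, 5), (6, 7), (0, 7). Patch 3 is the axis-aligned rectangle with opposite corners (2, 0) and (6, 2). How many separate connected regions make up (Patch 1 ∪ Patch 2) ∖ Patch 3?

1

(Patch 1 ∪ Patch 2) ∖ Patch 3 is a single connected region.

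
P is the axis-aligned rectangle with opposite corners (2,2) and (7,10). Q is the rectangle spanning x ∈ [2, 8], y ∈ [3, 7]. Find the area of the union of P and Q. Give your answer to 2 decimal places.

44.00

By inclusion–exclusion:
Individual areas: |P| = 40, |Q| = 24.
|P∩Q|: x∈[2,7], y∈[3,7] → 5·4 = 20.
|P ∪ Q| = 64 − 20 = 44.00.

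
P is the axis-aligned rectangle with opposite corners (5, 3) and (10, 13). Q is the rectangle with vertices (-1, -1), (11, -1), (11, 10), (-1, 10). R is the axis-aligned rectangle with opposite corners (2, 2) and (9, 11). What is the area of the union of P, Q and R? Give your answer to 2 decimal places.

150.00

By inclusion–exclusion:
Individual areas: |P| = 50, |Q| = 132, |R| = 63.
|P∩Q|: x∈[5,10], y∈[3,10] → 5·7 = 35.
|P∩R|: x∈[5,9], y∈[3,11] → 4·8 = 32.
|Q∩R|: x∈[2,9], y∈[2,10] → 7·8 = 56.
|P∩Q∩R| = 28.
|P ∪ Q ∪ R| = 245 − 123 + 28 = 150.00.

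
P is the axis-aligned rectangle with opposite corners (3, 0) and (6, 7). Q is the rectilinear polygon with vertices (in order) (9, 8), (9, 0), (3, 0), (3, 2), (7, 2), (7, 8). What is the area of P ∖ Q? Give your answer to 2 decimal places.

|P| = 21, |P∩Q| = 6.
|P ∖ Q| = |P| − |P∩Q| = 21 − 6 = 15.00.

15.00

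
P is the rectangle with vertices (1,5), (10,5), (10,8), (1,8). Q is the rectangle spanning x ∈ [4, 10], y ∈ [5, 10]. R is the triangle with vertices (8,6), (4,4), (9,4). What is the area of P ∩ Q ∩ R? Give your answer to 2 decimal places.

The intersection is the polygon with vertices (6,5), (8,6), (8.5,5).
By the shoelace formula its area is 1.25.

1.25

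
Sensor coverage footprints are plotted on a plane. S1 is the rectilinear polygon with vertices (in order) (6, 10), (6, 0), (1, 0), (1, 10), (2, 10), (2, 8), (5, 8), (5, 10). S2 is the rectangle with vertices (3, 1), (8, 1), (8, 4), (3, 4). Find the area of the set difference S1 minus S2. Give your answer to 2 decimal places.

35.00

|S1| = 44, |S1∩S2| = 9.
|S1 ∖ S2| = |S1| − |S1∩S2| = 44 − 9 = 35.00.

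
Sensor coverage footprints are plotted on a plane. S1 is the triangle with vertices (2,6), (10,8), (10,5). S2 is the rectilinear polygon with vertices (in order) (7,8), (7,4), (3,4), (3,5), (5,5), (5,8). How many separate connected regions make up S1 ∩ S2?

S1 ∩ S2 is a single connected region.

1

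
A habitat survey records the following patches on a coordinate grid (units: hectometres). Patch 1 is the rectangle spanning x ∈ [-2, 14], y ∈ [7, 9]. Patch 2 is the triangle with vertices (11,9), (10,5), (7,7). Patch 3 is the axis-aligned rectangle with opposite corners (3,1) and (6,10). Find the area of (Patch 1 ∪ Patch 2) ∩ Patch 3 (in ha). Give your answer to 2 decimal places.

The region (Patch 1 ∪ Patch 2) ∩ Patch 3 is the polygon with vertices (3,7), (3,9), (6,9), (6,7).
By the shoelace formula its area is 6.00.

6.00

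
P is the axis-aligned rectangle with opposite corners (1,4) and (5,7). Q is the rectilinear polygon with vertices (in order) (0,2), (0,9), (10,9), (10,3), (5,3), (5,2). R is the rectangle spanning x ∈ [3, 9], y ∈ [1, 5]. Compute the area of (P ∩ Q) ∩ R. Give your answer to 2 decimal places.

The region (P ∩ Q) ∩ R is the polygon with vertices (5,4), (3,4), (3,5), (5,5).
By the shoelace formula its area is 2.00.

2.00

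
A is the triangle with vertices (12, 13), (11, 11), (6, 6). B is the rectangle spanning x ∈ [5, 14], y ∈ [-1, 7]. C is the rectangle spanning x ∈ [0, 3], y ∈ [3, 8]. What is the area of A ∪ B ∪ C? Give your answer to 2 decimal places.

89.43

By inclusion–exclusion:
Individual areas: |A| = 2.5, |B| = 72, |C| = 15.
|A∩B| = 0.0714.
|A∩C| = 0.
|B∩C| = 0 (no overlap).
|A∩B∩C| = 0.
|A ∪ B ∪ C| = 89.5 − 0.0714 + 0 = 89.43.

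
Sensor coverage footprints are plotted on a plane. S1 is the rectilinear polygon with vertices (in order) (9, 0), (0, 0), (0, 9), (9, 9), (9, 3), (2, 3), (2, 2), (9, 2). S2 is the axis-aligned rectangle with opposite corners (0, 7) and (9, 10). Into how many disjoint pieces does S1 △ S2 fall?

2

S1 △ S2 splits into 2 disjoint pieces (area 56, area 9).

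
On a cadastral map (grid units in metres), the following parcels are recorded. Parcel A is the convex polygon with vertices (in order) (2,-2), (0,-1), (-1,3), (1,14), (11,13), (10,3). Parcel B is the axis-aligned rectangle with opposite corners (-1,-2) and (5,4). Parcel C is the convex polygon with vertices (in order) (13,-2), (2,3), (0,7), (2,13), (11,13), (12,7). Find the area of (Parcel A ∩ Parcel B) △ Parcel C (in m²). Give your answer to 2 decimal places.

152.51

|Parcel A ∩ Parcel B| = 29.0966.
|(Parcel A ∩ Parcel B) ∩ Parcel C| = 5.2955.
|(Parcel A ∩ Parcel B) △ Parcel C| = 29.0966 + 134 − 10.5909 = 152.51.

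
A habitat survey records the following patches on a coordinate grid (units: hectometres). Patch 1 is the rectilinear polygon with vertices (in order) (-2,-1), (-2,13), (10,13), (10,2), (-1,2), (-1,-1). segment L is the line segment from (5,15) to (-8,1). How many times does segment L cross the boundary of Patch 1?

The segment meets the boundary at (-2,7.462), (3.143,13).

2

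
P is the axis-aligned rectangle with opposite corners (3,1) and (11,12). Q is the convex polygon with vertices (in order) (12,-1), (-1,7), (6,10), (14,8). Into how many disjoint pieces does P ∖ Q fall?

2

P ∖ Q splits into 2 disjoint pieces (area 21.0536, area 10.1731).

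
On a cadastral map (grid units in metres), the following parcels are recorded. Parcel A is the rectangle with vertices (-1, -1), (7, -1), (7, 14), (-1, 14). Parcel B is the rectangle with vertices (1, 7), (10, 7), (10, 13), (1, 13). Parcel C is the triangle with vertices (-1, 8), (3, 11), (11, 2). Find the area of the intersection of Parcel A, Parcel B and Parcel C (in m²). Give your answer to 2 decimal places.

The intersection is the polygon with vertices (1,7), (1,9.5), (3,11), (6.556,7).
By the shoelace formula its area is 13.61.

13.61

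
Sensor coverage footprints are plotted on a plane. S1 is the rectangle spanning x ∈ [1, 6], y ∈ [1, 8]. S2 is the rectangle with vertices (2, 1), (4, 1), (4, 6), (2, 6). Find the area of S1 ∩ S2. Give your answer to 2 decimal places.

|S1∩S2|: x∈[2,4], y∈[1,6] → 2·5 = 10.

10.00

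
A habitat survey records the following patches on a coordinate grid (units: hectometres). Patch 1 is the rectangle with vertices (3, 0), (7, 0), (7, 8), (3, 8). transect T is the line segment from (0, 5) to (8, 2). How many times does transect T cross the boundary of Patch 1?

2

The segment meets the boundary at (7,2.375), (3,3.875).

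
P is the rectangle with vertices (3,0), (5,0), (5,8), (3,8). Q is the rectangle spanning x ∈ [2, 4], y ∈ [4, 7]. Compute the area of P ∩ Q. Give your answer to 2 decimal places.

3.00

|P∩Q|: x∈[3,4], y∈[4,7] → 1·3 = 3.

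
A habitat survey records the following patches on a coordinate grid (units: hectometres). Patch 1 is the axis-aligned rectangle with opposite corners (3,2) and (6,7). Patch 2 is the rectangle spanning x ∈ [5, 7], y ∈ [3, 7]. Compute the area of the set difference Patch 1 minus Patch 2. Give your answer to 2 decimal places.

11.00

|Patch 1∩Patch 2|: x∈[5,6], y∈[3,7] → 1·4 = 4.
|Patch 1| = 15.
|Patch 1 ∖ Patch 2| = |Patch 1| − |Patch 1∩Patch 2| = 15 − 4 = 11.00.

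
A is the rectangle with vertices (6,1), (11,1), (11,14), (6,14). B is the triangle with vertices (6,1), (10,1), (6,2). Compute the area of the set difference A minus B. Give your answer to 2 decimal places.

63.00

|A| = 65, |A∩B| = 2.
|A ∖ B| = |A| − |A∩B| = 65 − 2 = 63.00.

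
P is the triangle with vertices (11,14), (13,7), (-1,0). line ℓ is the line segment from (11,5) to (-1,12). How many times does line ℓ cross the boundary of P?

The segment meets the boundary at (5.857,8), (10.077,5.538).

2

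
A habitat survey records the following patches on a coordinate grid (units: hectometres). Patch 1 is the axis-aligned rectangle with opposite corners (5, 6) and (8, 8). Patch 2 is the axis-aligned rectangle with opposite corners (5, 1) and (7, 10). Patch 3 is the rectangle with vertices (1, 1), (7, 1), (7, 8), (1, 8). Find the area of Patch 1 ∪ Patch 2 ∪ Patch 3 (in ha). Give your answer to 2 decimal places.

48.00

By inclusion–exclusion:
Individual areas: |Patch 1| = 6, |Patch 2| = 18, |Patch 3| = 42.
|Patch 1∩Patch 2|: x∈[5,7], y∈[6,8] → 2·2 = 4.
|Patch 1∩Patch 3|: x∈[5,7], y∈[6,8] → 2·2 = 4.
|Patch 2∩Patch 3|: x∈[5,7], y∈[1,8] → 2·7 = 14.
|Patch 1∩Patch 2∩Patch 3| = 4.
|Patch 1 ∪ Patch 2 ∪ Patch 3| = 66 − 22 + 4 = 48.00.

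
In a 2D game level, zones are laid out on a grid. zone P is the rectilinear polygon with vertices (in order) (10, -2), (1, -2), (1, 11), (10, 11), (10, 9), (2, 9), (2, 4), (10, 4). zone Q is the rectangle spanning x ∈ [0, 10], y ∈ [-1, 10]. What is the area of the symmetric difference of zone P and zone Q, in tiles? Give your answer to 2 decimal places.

|zone P| = 77, |zone Q| = 110, |zone P∩zone Q| = 59.
|zone P △ zone Q| = |zone P| + |zone Q| − 2·|zone P∩zone Q| = 77 + 110 − 118 = 69.00.

69.00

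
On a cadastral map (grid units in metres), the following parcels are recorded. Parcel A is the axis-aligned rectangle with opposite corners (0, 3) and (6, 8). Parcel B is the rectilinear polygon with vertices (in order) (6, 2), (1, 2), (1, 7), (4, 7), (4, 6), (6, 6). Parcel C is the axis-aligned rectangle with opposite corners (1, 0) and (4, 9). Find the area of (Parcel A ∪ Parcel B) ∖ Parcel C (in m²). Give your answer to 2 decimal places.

17.00

|Parcel A ∪ Parcel B| = 35.
|(Parcel A ∪ Parcel B) ∩ Parcel C| = 18.
|(Parcel A ∪ Parcel B) ∖ Parcel C| = 35 − 18 = 17.00.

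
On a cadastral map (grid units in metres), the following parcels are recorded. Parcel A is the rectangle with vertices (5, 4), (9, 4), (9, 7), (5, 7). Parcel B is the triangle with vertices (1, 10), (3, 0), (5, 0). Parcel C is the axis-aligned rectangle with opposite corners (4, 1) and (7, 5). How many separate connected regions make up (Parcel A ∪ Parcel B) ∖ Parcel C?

2

(Parcel A ∪ Parcel B) ∖ Parcel C splits into 2 disjoint pieces (area 10, area 9.55).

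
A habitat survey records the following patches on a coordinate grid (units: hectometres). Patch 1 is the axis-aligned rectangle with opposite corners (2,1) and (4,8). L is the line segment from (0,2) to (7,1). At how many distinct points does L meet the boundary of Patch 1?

2

The segment meets the boundary at (4,1.429), (2,1.714).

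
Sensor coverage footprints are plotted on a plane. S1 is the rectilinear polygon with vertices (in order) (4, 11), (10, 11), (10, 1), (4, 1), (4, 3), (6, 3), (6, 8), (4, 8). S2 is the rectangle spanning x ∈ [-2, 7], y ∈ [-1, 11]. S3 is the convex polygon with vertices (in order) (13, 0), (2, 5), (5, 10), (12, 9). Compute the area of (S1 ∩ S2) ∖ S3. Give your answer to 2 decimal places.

10.07

|S1 ∩ S2| = 20.
|(S1 ∩ S2) ∩ S3| = 9.9264.
|(S1 ∩ S2) ∖ S3| = 20 − 9.9264 = 10.07.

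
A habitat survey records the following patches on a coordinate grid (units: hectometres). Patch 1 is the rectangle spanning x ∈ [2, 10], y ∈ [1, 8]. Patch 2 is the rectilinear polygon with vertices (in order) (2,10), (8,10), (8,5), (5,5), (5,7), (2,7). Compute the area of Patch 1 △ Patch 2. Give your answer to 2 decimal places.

56.00

|Patch 1| = 56, |Patch 2| = 24, |Patch 1∩Patch 2| = 12.
|Patch 1 △ Patch 2| = |Patch 1| + |Patch 2| − 2·|Patch 1∩Patch 2| = 56 + 24 − 24 = 56.00.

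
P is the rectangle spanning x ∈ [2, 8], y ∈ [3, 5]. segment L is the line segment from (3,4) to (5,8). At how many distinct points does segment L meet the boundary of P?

The segment meets the boundary at (3.5,5).

1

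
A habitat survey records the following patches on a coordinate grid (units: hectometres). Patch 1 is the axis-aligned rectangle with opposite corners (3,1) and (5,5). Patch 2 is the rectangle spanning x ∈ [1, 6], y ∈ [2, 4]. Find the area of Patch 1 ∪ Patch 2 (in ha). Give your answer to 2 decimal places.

14.00

By inclusion–exclusion:
Individual areas: |Patch 1| = 8, |Patch 2| = 10.
|Patch 1∩Patch 2|: x∈[3,5], y∈[2,4] → 2·2 = 4.
|Patch 1 ∪ Patch 2| = 18 − 4 = 14.00.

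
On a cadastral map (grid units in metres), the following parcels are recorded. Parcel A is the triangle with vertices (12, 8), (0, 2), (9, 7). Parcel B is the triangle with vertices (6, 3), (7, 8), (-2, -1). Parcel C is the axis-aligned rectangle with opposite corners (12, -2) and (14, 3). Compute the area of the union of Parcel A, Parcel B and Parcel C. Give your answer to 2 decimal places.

By inclusion–exclusion:
Individual areas: |Parcel A| = 3, |Parcel B| = 18, |Parcel C| = 10.
|Parcel A∩Parcel B| = 1.0431.
|Parcel A∩Parcel C| = 0.
|Parcel B∩Parcel C| = 0.
|Parcel A∩Parcel B∩Parcel C| = 0.
|Parcel A ∪ Parcel B ∪ Parcel C| = 31 − 1.0431 + 0 = 29.96.

29.96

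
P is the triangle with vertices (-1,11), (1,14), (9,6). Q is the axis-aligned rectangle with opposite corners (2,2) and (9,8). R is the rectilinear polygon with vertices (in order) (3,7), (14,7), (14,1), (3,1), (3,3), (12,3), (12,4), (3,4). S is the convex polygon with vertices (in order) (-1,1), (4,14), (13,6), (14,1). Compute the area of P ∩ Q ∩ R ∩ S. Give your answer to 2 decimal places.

The intersection is the polygon with vertices (8,7), (9,6), (7,7).
By the shoelace formula its area is 0.50.

0.50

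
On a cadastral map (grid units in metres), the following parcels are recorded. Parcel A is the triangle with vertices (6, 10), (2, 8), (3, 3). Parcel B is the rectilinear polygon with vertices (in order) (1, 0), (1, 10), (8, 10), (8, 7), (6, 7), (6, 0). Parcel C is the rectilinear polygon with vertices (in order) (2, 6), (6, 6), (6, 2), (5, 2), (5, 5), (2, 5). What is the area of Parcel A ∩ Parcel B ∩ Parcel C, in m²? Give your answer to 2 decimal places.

1.57

The intersection is the polygon with vertices (2.4,6), (4.286,6), (3.857,5), (2.6,5).
By the shoelace formula its area is 1.57.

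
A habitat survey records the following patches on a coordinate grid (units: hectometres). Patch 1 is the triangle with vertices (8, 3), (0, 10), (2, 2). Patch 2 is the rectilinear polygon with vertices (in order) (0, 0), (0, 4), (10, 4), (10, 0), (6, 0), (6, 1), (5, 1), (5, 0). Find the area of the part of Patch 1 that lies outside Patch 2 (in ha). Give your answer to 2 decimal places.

16.07

|Patch 1| = 25, |Patch 1∩Patch 2| = 8.9286.
|Patch 1 ∖ Patch 2| = |Patch 1| − |Patch 1∩Patch 2| = 25 − 8.9286 = 16.07.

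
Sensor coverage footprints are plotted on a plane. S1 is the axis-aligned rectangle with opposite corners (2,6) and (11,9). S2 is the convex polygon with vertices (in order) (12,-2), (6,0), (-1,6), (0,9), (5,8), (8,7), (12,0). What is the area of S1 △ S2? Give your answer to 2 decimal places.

75.13

|S1| = 27, |S2| = 71.5, |S1∩S2| = 11.6857.
|S1 △ S2| = |S1| + |S2| − 2·|S1∩S2| = 27 + 71.5 − 23.3714 = 75.13.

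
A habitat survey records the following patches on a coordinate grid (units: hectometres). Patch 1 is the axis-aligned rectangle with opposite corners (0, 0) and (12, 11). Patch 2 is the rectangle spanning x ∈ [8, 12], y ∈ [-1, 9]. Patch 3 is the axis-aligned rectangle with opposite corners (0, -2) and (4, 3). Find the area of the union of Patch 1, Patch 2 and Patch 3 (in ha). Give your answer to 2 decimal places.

144.00

By inclusion–exclusion:
Individual areas: |Patch 1| = 132, |Patch 2| = 40, |Patch 3| = 20.
|Patch 1∩Patch 2|: x∈[8,12], y∈[0,9] → 4·9 = 36.
|Patch 1∩Patch 3|: x∈[0,4], y∈[0,3] → 4·3 = 12.
|Patch 2∩Patch 3| = 0 (no overlap).
|Patch 1∩Patch 2∩Patch 3| = 0.
|Patch 1 ∪ Patch 2 ∪ Patch 3| = 192 − 48 + 0 = 144.00.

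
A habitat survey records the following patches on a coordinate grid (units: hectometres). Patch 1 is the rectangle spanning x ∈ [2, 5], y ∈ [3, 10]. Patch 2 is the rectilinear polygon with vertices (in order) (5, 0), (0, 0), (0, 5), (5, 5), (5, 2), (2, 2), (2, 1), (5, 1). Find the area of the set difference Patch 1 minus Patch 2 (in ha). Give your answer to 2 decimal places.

|Patch 1| = 21, |Patch 1∩Patch 2| = 6.
|Patch 1 ∖ Patch 2| = |Patch 1| − |Patch 1∩Patch 2| = 21 − 6 = 15.00.

15.00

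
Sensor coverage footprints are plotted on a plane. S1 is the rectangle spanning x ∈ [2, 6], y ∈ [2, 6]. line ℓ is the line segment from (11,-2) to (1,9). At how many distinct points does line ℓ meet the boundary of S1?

The segment meets the boundary at (3.727,6), (6,3.5).

2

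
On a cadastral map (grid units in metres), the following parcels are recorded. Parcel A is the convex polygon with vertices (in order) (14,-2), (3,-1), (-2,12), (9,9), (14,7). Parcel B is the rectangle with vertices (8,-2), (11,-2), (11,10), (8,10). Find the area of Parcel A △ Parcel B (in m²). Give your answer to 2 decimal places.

|Parcel A| = 144.5, |Parcel B| = 36, |Parcel A∩Parcel B| = 31.1091.
|Parcel A △ Parcel B| = |Parcel A| + |Parcel B| − 2·|Parcel A∩Parcel B| = 144.5 + 36 − 62.2182 = 118.28.

118.28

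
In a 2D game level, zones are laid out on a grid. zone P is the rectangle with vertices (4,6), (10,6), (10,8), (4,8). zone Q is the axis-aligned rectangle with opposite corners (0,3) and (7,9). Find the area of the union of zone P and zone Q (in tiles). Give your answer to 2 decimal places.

48.00

By inclusion–exclusion:
Individual areas: |zone P| = 12, |zone Q| = 42.
|zone P∩zone Q|: x∈[4,7], y∈[6,8] → 3·2 = 6.
|zone P ∪ zone Q| = 54 − 6 = 48.00.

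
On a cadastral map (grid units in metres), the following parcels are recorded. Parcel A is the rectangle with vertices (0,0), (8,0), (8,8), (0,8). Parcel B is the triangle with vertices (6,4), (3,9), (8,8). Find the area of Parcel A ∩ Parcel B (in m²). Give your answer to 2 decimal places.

8.80

The intersection is the polygon with vertices (8,8), (6,4), (3.6,8).
By the shoelace formula its area is 8.80.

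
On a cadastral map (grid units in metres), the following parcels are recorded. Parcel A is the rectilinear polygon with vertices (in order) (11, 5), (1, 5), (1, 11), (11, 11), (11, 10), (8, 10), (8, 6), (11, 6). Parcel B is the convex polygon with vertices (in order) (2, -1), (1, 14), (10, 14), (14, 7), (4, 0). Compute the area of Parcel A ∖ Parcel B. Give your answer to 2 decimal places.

|Parcel A| = 48, |Parcel A∩Parcel B| = 45.6.
|Parcel A ∖ Parcel B| = |Parcel A| − |Parcel A∩Parcel B| = 48 − 45.6 = 2.40.

2.40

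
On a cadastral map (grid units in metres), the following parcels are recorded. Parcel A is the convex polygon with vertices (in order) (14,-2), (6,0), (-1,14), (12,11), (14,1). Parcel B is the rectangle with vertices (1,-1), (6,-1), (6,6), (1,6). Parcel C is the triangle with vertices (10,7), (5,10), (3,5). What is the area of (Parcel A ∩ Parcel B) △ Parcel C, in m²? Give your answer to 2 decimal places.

|Parcel A ∩ Parcel B| = 9.
|(Parcel A ∩ Parcel B) ∩ Parcel C| = 1.4066.
|(Parcel A ∩ Parcel B) △ Parcel C| = 9 + 15.5 − 2.8133 = 21.69.

21.69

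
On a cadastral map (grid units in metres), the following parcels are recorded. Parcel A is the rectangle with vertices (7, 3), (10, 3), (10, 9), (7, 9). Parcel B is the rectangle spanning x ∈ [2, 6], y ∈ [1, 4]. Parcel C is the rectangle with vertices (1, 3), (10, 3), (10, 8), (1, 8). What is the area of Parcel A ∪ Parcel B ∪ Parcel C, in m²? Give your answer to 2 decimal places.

56.00

By inclusion–exclusion:
Individual areas: |Parcel A| = 18, |Parcel B| = 12, |Parcel C| = 45.
|Parcel A∩Parcel B| = 0 (no overlap).
|Parcel A∩Parcel C|: x∈[7,10], y∈[3,8] → 3·5 = 15.
|Parcel B∩Parcel C|: x∈[2,6], y∈[3,4] → 4·1 = 4.
|Parcel A∩Parcel B∩Parcel C| = 0.
|Parcel A ∪ Parcel B ∪ Parcel C| = 75 − 19 + 0 = 56.00.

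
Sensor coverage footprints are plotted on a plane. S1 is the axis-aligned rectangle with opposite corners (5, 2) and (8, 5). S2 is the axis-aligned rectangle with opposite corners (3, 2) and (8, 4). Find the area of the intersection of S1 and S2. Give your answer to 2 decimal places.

|S1∩S2|: x∈[5,8], y∈[2,4] → 3·2 = 6.

6.00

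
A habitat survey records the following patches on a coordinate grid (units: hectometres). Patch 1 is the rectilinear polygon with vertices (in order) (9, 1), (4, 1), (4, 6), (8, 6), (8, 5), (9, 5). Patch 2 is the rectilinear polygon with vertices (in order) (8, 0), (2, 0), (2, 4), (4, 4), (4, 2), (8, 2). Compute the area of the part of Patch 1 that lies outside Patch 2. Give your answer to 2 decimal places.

|Patch 1| = 24, |Patch 1∩Patch 2| = 4.
|Patch 1 ∖ Patch 2| = |Patch 1| − |Patch 1∩Patch 2| = 24 − 4 = 20.00.

20.00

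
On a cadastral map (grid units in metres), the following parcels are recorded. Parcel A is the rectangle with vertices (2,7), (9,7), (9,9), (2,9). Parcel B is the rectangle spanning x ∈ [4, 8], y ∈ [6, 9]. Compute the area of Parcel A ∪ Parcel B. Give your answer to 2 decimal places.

By inclusion–exclusion:
Individual areas: |Parcel A| = 14, |Parcel B| = 12.
|Parcel A∩Parcel B|: x∈[4,8], y∈[7,9] → 4·2 = 8.
|Parcel A ∪ Parcel B| = 26 − 8 = 18.00.

18.00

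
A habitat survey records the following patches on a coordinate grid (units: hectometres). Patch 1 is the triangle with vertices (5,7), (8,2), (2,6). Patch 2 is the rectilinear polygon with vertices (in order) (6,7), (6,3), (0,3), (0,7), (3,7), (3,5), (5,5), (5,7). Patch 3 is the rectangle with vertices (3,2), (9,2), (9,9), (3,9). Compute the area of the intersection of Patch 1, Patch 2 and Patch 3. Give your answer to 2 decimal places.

3.25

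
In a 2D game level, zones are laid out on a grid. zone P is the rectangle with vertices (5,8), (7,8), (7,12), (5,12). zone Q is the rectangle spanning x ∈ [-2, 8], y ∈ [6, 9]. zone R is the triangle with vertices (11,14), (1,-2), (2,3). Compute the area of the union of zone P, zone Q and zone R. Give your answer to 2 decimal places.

By inclusion–exclusion:
Individual areas: |zone P| = 8, |zone Q| = 30, |zone R| = 17.
|zone P∩zone Q|: x∈[5,7], y∈[8,9] → 2·1 = 2.
|zone P∩zone R| = 0.5051.
|zone Q∩zone R| = 3.767.
|zone P∩zone Q∩zone R| = 0.5.
|zone P ∪ zone Q ∪ zone R| = 55 − 6.2721 + 0.5 = 49.23.

49.23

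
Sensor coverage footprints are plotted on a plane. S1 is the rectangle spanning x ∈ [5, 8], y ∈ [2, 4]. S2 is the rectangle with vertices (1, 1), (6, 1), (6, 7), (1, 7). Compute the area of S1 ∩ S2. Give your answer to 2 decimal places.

|S1∩S2|: x∈[5,6], y∈[2,4] → 1·2 = 2.

2.00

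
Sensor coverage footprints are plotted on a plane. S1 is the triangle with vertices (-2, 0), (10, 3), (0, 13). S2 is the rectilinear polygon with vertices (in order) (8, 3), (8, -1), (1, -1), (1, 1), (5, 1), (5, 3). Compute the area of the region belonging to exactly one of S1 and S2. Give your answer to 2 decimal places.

89.50

|S1| = 75, |S2| = 20, |S1∩S2| = 2.75.
|S1 △ S2| = |S1| + |S2| − 2·|S1∩S2| = 75 + 20 − 5.5 = 89.50.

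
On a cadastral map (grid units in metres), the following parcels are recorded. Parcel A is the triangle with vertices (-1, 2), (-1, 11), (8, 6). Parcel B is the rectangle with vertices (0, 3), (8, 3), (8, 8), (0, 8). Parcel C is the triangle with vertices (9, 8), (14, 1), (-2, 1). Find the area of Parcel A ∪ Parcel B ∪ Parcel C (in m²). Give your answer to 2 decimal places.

By inclusion–exclusion:
Individual areas: |Parcel A| = 40.5, |Parcel B| = 40, |Parcel C| = 56.
|Parcel A∩Parcel B| = 26.275.
|Parcel A∩Parcel C| = 4.0645.
|Parcel B∩Parcel C| = 14.961.
|Parcel A∩Parcel B∩Parcel C| = 4.056.
|Parcel A ∪ Parcel B ∪ Parcel C| = 136.5 − 45.3005 + 4.056 = 95.26.

95.26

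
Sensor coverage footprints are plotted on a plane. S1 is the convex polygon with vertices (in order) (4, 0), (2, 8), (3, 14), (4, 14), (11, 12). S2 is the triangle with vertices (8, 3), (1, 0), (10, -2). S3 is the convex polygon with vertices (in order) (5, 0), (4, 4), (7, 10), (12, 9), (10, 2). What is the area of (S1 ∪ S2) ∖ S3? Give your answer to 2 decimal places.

|S1 ∪ S2| = 85.6705.
|(S1 ∪ S2) ∩ S3| = 24.135.
|(S1 ∪ S2) ∖ S3| = 85.6705 − 24.135 = 61.54.

61.54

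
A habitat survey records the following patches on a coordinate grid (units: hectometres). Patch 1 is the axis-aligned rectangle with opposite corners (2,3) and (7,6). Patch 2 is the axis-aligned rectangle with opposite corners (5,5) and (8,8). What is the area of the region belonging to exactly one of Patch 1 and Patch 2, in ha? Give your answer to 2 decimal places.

20.00

|Patch 1∩Patch 2|: x∈[5,7], y∈[5,6] → 2·1 = 2.
|Patch 1 △ Patch 2| = |Patch 1| + |Patch 2| − 2·|Patch 1∩Patch 2| = 15 + 9 − 4 = 20.00.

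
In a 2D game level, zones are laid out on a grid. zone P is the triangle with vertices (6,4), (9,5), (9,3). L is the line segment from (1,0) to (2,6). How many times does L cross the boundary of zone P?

0

The segment lies entirely outside zone P and never meets its boundary.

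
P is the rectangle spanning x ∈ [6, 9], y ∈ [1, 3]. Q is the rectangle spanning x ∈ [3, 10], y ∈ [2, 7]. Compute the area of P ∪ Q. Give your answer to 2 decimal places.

By inclusion–exclusion:
Individual areas: |P| = 6, |Q| = 35.
|P∩Q|: x∈[6,9], y∈[2,3] → 3·1 = 3.
|P ∪ Q| = 41 − 3 = 38.00.

38.00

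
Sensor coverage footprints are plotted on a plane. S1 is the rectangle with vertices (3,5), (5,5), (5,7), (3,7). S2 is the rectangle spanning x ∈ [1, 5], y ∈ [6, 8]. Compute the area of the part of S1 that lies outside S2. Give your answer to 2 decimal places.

2.00

|S1∩S2|: x∈[3,5], y∈[6,7] → 2·1 = 2.
|S1| = 4.
|S1 ∖ S2| = |S1| − |S1∩S2| = 4 − 2 = 2.00.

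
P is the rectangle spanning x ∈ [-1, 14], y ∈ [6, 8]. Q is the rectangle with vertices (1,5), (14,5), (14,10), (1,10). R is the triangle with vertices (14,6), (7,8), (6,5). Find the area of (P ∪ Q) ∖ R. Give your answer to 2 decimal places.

57.50

|P ∪ Q| = 69.
|(P ∪ Q) ∩ R| = 11.5.
|(P ∪ Q) ∖ R| = 69 − 11.5 = 57.50.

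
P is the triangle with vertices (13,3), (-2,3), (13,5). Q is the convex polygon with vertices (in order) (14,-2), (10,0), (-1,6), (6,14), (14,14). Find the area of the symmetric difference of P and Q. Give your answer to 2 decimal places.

142.53

|P| = 15, |Q| = 153, |P∩Q| = 12.7366.
|P △ Q| = |P| + |Q| − 2·|P∩Q| = 15 + 153 − 25.4732 = 142.53.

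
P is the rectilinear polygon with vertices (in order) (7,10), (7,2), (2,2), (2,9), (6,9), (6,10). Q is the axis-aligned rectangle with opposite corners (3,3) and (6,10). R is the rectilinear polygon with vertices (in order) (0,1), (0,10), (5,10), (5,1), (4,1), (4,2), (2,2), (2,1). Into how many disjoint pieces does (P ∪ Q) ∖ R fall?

(P ∪ Q) ∖ R is a single connected region.

1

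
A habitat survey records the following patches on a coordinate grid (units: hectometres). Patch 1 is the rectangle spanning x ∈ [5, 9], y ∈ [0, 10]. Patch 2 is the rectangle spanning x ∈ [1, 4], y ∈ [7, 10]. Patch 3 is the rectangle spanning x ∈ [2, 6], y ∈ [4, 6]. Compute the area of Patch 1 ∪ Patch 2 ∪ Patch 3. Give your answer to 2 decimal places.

55.00

By inclusion–exclusion:
Individual areas: |Patch 1| = 40, |Patch 2| = 9, |Patch 3| = 8.
|Patch 1∩Patch 2| = 0 (no overlap).
|Patch 1∩Patch 3|: x∈[5,6], y∈[4,6] → 1·2 = 2.
|Patch 2∩Patch 3| = 0 (no overlap).
|Patch 1∩Patch 2∩Patch 3| = 0.
|Patch 1 ∪ Patch 2 ∪ Patch 3| = 57 − 2 + 0 = 55.00.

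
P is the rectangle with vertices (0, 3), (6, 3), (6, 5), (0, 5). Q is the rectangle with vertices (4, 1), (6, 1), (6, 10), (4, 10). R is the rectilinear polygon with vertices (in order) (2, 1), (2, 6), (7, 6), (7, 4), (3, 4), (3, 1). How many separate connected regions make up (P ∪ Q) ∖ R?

3

(P ∪ Q) ∖ R splits into 3 disjoint pieces (area 7, area 4, area 8).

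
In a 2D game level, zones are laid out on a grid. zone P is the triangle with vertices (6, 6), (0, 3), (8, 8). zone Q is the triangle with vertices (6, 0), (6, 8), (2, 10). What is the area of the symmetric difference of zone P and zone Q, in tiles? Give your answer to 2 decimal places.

|zone P| = 3, |zone Q| = 16, |zone P∩zone Q| = 1.29.
|zone P △ zone Q| = |zone P| + |zone Q| − 2·|zone P∩zone Q| = 3 + 16 − 2.58 = 16.42.

16.42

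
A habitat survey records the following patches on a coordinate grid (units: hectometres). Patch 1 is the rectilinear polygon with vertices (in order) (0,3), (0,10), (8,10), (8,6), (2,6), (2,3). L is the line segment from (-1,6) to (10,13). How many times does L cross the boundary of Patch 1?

The segment meets the boundary at (5.286,10), (0,6.636).

2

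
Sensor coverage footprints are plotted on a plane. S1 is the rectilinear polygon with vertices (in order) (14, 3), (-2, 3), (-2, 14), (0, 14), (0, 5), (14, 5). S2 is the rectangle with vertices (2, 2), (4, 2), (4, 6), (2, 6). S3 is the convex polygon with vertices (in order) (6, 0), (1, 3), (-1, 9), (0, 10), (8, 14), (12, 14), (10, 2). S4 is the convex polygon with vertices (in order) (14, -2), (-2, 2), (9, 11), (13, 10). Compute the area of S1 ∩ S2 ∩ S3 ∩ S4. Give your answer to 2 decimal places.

The intersection is the polygon with vertices (4,5), (4,3), (2,3), (2,5).
By the shoelace formula its area is 4.00.

4.00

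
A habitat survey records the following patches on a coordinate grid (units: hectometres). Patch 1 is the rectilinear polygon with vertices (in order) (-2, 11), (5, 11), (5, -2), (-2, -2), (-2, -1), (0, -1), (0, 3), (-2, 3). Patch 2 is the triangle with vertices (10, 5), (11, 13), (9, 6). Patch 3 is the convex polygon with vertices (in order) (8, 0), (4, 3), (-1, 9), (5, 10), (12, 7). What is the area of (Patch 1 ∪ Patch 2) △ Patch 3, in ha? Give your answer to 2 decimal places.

100.47

|Patch 1 ∪ Patch 2| = 87.5.
|(Patch 1 ∪ Patch 2) ∩ Patch 3| = 26.7658.
|(Patch 1 ∪ Patch 2) △ Patch 3| = 87.5 + 66.5 − 53.5315 = 100.47.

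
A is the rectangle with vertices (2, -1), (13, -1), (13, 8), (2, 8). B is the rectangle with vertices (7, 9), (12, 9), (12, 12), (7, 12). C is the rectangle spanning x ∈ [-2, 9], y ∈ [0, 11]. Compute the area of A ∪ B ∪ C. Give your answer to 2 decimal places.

175.00

By inclusion–exclusion:
Individual areas: |A| = 99, |B| = 15, |C| = 121.
|A∩B| = 0 (no overlap).
|A∩C|: x∈[2,9], y∈[0,8] → 7·8 = 56.
|B∩C|: x∈[7,9], y∈[9,11] → 2·2 = 4.
|A∩B∩C| = 0.
|A ∪ B ∪ C| = 235 − 60 + 0 = 175.00.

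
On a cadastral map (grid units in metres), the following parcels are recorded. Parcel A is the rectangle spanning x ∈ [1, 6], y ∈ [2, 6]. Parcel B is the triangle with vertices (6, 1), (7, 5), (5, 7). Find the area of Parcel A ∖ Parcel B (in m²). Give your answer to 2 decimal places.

18.00

|Parcel A| = 20, |Parcel A∩Parcel B| = 2.
|Parcel A ∖ Parcel B| = |Parcel A| − |Parcel A∩Parcel B| = 20 − 2 = 18.00.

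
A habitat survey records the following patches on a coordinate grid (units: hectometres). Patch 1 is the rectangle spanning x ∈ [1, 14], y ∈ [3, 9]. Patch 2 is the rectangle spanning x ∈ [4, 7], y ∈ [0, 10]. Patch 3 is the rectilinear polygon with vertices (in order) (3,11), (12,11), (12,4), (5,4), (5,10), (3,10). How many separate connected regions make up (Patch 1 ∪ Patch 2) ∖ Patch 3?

1

(Patch 1 ∪ Patch 2) ∖ Patch 3 is a single connected region.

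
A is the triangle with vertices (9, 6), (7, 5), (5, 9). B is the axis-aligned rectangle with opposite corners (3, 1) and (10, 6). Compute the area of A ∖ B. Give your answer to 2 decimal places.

|A| = 5, |A∩B| = 1.25.
|A ∖ B| = |A| − |A∩B| = 5 − 1.25 = 3.75.

3.75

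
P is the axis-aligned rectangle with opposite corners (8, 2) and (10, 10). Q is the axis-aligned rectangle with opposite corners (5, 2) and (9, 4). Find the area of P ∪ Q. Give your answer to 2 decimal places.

By inclusion–exclusion:
Individual areas: |P| = 16, |Q| = 8.
|P∩Q|: x∈[8,9], y∈[2,4] → 1·2 = 2.
|P ∪ Q| = 24 − 2 = 22.00.

22.00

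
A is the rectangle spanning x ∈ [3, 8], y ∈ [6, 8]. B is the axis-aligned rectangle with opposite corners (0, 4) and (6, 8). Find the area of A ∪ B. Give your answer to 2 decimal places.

By inclusion–exclusion:
Individual areas: |A| = 10, |B| = 24.
|A∩B|: x∈[3,6], y∈[6,8] → 3·2 = 6.
|A ∪ B| = 34 − 6 = 28.00.

28.00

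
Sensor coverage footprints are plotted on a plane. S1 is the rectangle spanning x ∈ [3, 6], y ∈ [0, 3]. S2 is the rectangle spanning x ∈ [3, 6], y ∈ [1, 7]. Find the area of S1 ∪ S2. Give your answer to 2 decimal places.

21.00

By inclusion–exclusion:
Individual areas: |S1| = 9, |S2| = 18.
|S1∩S2|: x∈[3,6], y∈[1,3] → 3·2 = 6.
|S1 ∪ S2| = 27 − 6 = 21.00.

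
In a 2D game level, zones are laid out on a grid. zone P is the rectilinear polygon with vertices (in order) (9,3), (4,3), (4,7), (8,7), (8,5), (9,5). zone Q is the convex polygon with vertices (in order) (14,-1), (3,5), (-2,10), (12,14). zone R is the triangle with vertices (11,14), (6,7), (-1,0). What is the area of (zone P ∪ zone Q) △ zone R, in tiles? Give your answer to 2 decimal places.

|zone P ∪ zone Q| = 123.4394.
|(zone P ∪ zone Q) ∩ zone R| = 5.3659.
|(zone P ∪ zone Q) △ zone R| = 123.4394 + 7 − 10.7318 = 119.71.

119.71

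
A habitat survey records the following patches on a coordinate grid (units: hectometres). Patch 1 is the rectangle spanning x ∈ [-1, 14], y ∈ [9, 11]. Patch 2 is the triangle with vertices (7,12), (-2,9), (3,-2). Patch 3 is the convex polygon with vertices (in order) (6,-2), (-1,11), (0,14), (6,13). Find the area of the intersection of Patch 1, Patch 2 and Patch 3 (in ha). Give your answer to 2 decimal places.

The intersection is the polygon with vertices (0.077,9), (-0.239,9.587), (4,11), (6,11), (6,9).
By the shoelace formula its area is 9.39.

9.39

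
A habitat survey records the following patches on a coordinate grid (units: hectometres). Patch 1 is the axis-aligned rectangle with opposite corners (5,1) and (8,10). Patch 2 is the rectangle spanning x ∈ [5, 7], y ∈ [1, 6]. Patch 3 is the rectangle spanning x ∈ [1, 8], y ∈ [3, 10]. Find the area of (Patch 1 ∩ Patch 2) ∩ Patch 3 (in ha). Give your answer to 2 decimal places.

The region (Patch 1 ∩ Patch 2) ∩ Patch 3 is the polygon with vertices (7,6), (7,3), (5,3), (5,6).
By the shoelace formula its area is 6.00.

6.00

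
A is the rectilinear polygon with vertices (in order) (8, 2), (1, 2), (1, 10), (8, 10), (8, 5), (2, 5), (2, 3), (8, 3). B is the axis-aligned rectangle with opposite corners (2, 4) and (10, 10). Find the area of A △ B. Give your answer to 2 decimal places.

32.00

|A| = 44, |B| = 48, |A∩B| = 30.
|A △ B| = |A| + |B| − 2·|A∩B| = 44 + 48 − 60 = 32.00.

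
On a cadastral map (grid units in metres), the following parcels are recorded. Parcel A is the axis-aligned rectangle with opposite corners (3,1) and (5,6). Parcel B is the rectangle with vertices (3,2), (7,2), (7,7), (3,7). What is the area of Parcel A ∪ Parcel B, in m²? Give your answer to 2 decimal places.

22.00

By inclusion–exclusion:
Individual areas: |Parcel A| = 10, |Parcel B| = 20.
|Parcel A∩Parcel B|: x∈[3,5], y∈[2,6] → 2·4 = 8.
|Parcel A ∪ Parcel B| = 30 − 8 = 22.00.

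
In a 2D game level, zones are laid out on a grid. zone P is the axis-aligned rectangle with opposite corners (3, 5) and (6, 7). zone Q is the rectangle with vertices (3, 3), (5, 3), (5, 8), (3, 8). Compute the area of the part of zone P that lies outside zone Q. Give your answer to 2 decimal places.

|zone P∩zone Q|: x∈[3,5], y∈[5,7] → 2·2 = 4.
|zone P| = 6.
|zone P ∖ zone Q| = |zone P| − |zone P∩zone Q| = 6 − 4 = 2.00.

2.00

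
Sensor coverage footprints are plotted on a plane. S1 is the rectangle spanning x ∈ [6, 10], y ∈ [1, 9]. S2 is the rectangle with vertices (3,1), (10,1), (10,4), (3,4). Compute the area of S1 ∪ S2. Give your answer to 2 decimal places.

41.00

By inclusion–exclusion:
Individual areas: |S1| = 32, |S2| = 21.
|S1∩S2|: x∈[6,10], y∈[1,4] → 4·3 = 12.
|S1 ∪ S2| = 53 − 12 = 41.00.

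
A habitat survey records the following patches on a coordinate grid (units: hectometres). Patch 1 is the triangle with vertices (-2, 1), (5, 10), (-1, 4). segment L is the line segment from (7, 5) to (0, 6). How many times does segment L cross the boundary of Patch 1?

2

The segment meets the boundary at (0.875,5.875), (1.7,5.757).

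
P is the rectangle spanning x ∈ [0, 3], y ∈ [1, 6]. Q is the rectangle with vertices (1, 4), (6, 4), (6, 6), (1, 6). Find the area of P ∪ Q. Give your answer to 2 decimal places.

21.00

By inclusion–exclusion:
Individual areas: |P| = 15, |Q| = 10.
|P∩Q|: x∈[1,3], y∈[4,6] → 2·2 = 4.
|P ∪ Q| = 25 − 4 = 21.00.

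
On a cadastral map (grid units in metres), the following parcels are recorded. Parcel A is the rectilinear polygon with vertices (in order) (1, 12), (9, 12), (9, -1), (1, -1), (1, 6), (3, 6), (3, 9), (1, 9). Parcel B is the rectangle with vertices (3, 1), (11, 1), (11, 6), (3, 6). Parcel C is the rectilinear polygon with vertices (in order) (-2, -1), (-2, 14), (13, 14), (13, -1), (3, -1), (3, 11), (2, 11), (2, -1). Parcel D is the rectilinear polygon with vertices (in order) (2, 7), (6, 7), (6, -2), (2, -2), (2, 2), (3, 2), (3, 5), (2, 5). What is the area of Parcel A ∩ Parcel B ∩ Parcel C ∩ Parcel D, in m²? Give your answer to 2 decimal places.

15.00

The intersection is the polygon with vertices (3,2), (3,5), (3,6), (6,6), (6,1), (3,1).
By the shoelace formula its area is 15.00.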